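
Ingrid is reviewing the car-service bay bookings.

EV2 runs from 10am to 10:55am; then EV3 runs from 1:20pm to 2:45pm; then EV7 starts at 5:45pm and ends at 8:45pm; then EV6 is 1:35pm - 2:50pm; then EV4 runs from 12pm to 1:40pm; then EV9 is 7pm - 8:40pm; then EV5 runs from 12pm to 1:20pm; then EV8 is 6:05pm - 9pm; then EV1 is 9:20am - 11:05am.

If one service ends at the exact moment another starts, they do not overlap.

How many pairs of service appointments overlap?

8

Check each pair: they overlap iff neither finishes before the other starts.
Sorted by start: EV1, EV2, EV4, EV5, EV3, EV6, EV7, EV8, EV9.
EV2 starts before EV1 ends → EV1 and EV2 overlap.
EV4 starts after EV1 ends, so EV1 has no further overlaps.
EV4 starts after EV2 ends, so EV2 has no further overlaps.
EV5 starts before EV4 ends → EV4 and EV5 overlap.
EV3 starts before EV4 ends → EV4 and EV3 overlap.
EV6 starts before EV4 ends → EV4 and EV6 overlap.
EV7 starts after EV4 ends, so EV4 has no further overlaps.
EV3 starts exactly when EV5 ends (back-to-back, no overlap), so EV5 has no further overlaps.
EV6 starts before EV3 ends → EV3 and EV6 overlap.
EV7 starts after EV3 ends, so EV3 has no further overlaps.
EV7 starts after EV6 ends, so EV6 has no further overlaps.
EV8 starts before EV7 ends → EV7 and EV8 overlap.
EV9 starts before EV7 ends → EV7 and EV9 overlap.
EV9 starts before EV8 ends → EV8 and EV9 overlap.
Overlapping pairs: EV1 & EV2, EV3 & EV4, EV3 & EV6, EV4 & EV5, EV4 & EV6, EV7 & EV8, EV7 & EV9, EV8 & EV9 — 8 in total.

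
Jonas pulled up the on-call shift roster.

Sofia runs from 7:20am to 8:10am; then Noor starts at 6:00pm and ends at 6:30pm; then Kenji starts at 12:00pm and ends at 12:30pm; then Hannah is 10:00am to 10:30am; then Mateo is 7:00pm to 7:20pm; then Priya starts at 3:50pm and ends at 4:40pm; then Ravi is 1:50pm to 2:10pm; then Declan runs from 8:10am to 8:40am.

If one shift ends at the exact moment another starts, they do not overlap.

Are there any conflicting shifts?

No

Check each pair: they overlap iff neither finishes before the other starts.
Sorted by start: Sofia, Declan, Hannah, Kenji, Ravi, Priya, Noor, Mateo.
Declan starts exactly when Sofia ends (back-to-back, no overlap), so Sofia has no further overlaps.
Hannah starts after Declan ends, so Declan has no further overlaps.
Kenji starts after Hannah ends, so Hannah has no further overlaps.
Ravi starts after Kenji ends, so Kenji has no further overlaps.
Priya starts after Ravi ends, so Ravi has no further overlaps.
Noor starts after Priya ends, so Priya has no further overlaps.
Mateo starts after Noor ends.
Every pair is clear; the schedule has no overlaps.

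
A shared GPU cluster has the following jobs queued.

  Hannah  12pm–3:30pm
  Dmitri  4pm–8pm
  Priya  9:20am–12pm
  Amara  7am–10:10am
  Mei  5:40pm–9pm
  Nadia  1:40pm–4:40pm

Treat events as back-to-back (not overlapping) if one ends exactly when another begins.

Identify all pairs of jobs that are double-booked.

Amara & Priya, Dmitri & Mei, Dmitri & Nadia, Hannah & Nadia

Check each pair: they overlap iff neither finishes before the other starts.
Sorted by start: Amara, Priya, Hannah, Nadia, Dmitri, Mei.
Priya starts before Amara ends → Amara and Priya overlap.
Hannah starts after Amara ends, so nothing later overlaps Amara either.
Hannah starts exactly when Priya ends (back-to-back, no overlap), so nothing later overlaps Priya either.
Nadia starts before Hannah ends → Hannah and Nadia overlap.
Dmitri starts after Hannah ends, so nothing later overlaps Hannah either.
Dmitri starts before Nadia ends → Nadia and Dmitri overlap.
Mei starts after Nadia ends.
Mei starts before Dmitri ends → Dmitri and Mei overlap.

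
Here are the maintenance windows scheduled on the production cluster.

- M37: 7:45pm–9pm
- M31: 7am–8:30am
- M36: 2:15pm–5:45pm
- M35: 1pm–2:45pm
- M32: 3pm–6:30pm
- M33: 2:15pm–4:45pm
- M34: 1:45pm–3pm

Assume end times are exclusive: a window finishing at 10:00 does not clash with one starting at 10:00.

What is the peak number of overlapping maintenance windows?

Sweep the timeline, counting +1 at each start and −1 at each end (ends before starts at a tie):
7am start M31 → 1
8:30am end M31 → 0
1pm start M35 → 1
1:45pm start M34 → 2
2:15pm start M33 → 3
2:15pm start M36 → 4
2:45pm end M35 → 3
3pm end M34 → 2
3pm start M32 → 3
4:45pm end M33 → 2
5:45pm end M36 → 1
6:30pm end M32 → 0
7:45pm start M37 → 1
9pm end M37 → 0
Peak is 4, at 2:15pm (M33, M34, M35, M36).

4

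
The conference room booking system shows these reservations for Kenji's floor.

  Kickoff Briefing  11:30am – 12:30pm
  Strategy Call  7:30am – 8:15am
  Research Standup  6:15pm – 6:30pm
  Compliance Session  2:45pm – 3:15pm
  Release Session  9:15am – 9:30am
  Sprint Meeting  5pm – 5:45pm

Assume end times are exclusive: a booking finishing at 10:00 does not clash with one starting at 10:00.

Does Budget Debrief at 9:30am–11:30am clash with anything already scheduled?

No — it doesn't clash with anything

Strategy Call: ends 8:15am at or before Budget Debrief starts 9:30am → clear.
Release Session: ends 9:30am at or before Budget Debrief starts 9:30am → clear.
Kickoff Briefing: starts 11:30am at or after Budget Debrief ends 11:30am → clear.
Compliance Session: starts 2:45pm at or after Budget Debrief ends 11:30am → clear.
Sprint Meeting: starts 5pm at or after Budget Debrief ends 11:30am → clear.
Research Standup: starts 6:15pm at or after Budget Debrief ends 11:30am → clear.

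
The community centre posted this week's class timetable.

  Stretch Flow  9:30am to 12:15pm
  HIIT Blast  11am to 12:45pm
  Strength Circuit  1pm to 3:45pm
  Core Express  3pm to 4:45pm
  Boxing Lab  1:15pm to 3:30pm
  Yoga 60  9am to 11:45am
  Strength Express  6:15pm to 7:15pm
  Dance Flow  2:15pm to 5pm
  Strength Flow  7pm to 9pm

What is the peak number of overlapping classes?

Walk through starts and ends in time order (an end at T is processed before a start at T):
9am start Yoga 60 → 1
9:30am start Stretch Flow → 2
11am start HIIT Blast → 3
11:45am end Yoga 60 → 2
12:15pm end Stretch Flow → 1
12:45pm end HIIT Blast → 0
1pm start Strength Circuit → 1
1:15pm start Boxing Lab → 2
2:15pm start Dance Flow → 3
3pm start Core Express → 4
3:30pm end Boxing Lab → 3
3:45pm end Strength Circuit → 2
4:45pm end Core Express → 1
5pm end Dance Flow → 0
6:15pm start Strength Express → 1
7pm start Strength Flow → 2
7:15pm end Strength Express → 1
9pm end Strength Flow → 0
Peak is 4, at 3pm (Boxing Lab, Core Express, Dance Flow, Strength Circuit).

4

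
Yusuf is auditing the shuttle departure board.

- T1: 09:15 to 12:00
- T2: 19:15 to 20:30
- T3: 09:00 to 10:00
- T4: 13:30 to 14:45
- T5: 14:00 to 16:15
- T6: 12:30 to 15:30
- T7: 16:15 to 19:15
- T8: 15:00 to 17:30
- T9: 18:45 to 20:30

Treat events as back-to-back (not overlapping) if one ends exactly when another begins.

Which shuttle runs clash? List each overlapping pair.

T1 & T3, T2 & T9, T4 & T5, T4 & T6, T5 & T6, T5 & T8, T6 & T8, T7 & T8, T7 & T9

Check each pair: they overlap iff neither finishes before the other starts.
Sorted by start: T3, T1, T6, T4, T5, T8, T7, T9, T2.
T1 starts before T3 ends → T3 and T1 overlap.
T6 starts after T3 ends, so T3 has no further overlaps.
T6 starts after T1 ends, so T1 has no further overlaps.
T4 starts before T6 ends → T6 and T4 overlap.
T5 starts before T6 ends → T6 and T5 overlap.
T8 starts before T6 ends → T6 and T8 overlap.
T7 starts after T6 ends, so T6 has no further overlaps.
T5 starts before T4 ends → T4 and T5 overlap.
T8 starts after T4 ends, so T4 has no further overlaps.
T8 starts before T5 ends → T5 and T8 overlap.
T7 starts exactly when T5 ends (back-to-back, no overlap), so T5 has no further overlaps.
T7 starts before T8 ends → T8 and T7 overlap.
T9 starts after T8 ends, so T8 has no further overlaps.
T9 starts before T7 ends → T7 and T9 overlap.
T2 starts exactly when T7 ends (back-to-back, no overlap).
T2 starts before T9 ends → T9 and T2 overlap.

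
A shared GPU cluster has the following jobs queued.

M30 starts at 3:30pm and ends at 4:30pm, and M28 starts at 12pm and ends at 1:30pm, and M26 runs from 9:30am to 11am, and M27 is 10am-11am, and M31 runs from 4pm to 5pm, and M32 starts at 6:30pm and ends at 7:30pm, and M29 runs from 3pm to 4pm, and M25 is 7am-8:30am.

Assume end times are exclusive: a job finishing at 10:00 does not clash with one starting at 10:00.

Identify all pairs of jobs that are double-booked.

Two intervals overlap when each starts before the other ends.
Sorted by start: M25, M26, M27, M28, M29, M30, M31, M32.
M26 starts after M25 ends; M25 is clear from here.
M27 starts before M26 ends → M26 and M27 overlap.
M28 starts after M26 ends; M26 is clear from here.
M28 starts after M27 ends; M27 is clear from here.
M29 starts after M28 ends; M28 is clear from here.
M30 starts before M29 ends → M29 and M30 overlap.
M31 starts exactly when M29 ends (back-to-back, no overlap); M29 is clear from here.
M31 starts before M30 ends → M30 and M31 overlap.
M32 starts after M30 ends.
M32 starts after M31 ends.

M26 & M27, M29 & M30, M30 & M31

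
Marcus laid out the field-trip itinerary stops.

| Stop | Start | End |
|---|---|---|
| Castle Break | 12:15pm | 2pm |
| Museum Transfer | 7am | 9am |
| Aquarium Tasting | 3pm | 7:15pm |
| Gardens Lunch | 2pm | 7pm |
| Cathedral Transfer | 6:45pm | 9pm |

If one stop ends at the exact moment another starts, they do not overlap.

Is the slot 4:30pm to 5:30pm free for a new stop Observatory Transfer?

No — it overlaps Aquarium Tasting, Gardens Lunch

Museum Transfer: ends 9am at or before Observatory Transfer starts 4:30pm → clear.
Castle Break: ends 2pm at or before Observatory Transfer starts 4:30pm → clear.
Gardens Lunch: starts 2pm before Observatory Transfer ends 5:30pm, and ends 7pm after Observatory Transfer starts 4:30pm → overlap.
Aquarium Tasting: starts 3pm before Observatory Transfer ends 5:30pm, and ends 7:15pm after Observatory Transfer starts 4:30pm → overlap.
Cathedral Transfer: starts 6:45pm at or after Observatory Transfer ends 5:30pm → clear.
Observatory Transfer overlaps Aquarium Tasting, Gardens Lunch.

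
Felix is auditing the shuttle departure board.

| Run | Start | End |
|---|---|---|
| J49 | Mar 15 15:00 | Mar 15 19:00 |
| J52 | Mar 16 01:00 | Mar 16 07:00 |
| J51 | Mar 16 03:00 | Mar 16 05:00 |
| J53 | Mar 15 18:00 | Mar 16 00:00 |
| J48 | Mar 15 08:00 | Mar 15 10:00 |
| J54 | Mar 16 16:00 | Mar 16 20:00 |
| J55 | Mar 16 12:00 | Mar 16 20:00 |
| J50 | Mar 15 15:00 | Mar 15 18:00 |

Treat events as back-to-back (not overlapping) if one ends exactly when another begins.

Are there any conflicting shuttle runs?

Sorted by start: J48, J49, J50, J53, J52, J51, J55, J54.
J49 starts after J48 ends — done with J48.
J50 starts before J49 ends → J49 and J50 overlap.
That's a conflict, so the schedule is not conflict-free.

Yes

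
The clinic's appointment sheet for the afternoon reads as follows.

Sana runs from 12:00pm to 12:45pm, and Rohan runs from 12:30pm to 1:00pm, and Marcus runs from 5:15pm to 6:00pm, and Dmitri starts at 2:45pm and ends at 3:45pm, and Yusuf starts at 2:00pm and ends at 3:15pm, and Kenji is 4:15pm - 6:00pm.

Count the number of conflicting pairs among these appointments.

Two intervals overlap when each starts before the other ends.
Sorted by start: Sana, Rohan, Yusuf, Dmitri, Kenji, Marcus.
Rohan starts before Sana ends → Sana and Rohan overlap.
Yusuf starts after Sana ends; Sana is clear from here.
Yusuf starts after Rohan ends; Rohan is clear from here.
Dmitri starts before Yusuf ends → Yusuf and Dmitri overlap.
Kenji starts after Yusuf ends; Yusuf is clear from here.
Kenji starts after Dmitri ends; Dmitri is clear from here.
Marcus starts before Kenji ends → Kenji and Marcus overlap.
Overlapping pairs: Dmitri & Yusuf, Kenji & Marcus, Rohan & Sana — 3 in total.

3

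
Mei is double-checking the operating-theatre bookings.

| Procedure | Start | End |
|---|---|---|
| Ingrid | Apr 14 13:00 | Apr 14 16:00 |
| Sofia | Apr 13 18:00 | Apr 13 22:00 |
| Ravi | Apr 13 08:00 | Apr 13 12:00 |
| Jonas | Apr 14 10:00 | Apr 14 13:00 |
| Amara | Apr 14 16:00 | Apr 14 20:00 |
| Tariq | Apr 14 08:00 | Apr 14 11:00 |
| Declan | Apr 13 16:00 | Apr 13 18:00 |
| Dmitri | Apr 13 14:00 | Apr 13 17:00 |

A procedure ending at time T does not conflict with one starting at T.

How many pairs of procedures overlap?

Sorted by start: Ravi, Dmitri, Declan, Sofia, Tariq, Jonas, Ingrid, Amara.
Dmitri starts after Ravi ends, so nothing later overlaps Ravi either.
Declan starts before Dmitri ends → Dmitri and Declan overlap.
Sofia starts after Dmitri ends, so nothing later overlaps Dmitri either.
Sofia starts exactly when Declan ends (back-to-back, no overlap), so nothing later overlaps Declan either.
Tariq starts after Sofia ends, so nothing later overlaps Sofia either.
Jonas starts before Tariq ends → Tariq and Jonas overlap.
Ingrid starts after Tariq ends, so nothing later overlaps Tariq either.
Ingrid starts exactly when Jonas ends (back-to-back, no overlap), so nothing later overlaps Jonas either.
Amara starts exactly when Ingrid ends (back-to-back, no overlap).
Overlapping pairs: Declan & Dmitri, Jonas & Tariq — 2 in total.

2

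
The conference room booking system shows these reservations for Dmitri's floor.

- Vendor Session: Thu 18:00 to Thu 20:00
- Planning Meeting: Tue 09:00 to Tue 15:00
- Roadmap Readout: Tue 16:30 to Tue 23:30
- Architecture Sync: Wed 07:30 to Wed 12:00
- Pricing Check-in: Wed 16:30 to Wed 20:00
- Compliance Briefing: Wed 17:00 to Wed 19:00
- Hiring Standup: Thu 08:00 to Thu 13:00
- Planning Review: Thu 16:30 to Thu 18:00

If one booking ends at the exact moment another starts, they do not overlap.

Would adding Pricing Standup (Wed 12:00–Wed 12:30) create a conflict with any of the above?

No — it doesn't clash with anything

Planning Meeting: ends Tue 15:00 at or before Pricing Standup starts Wed 12:00 → clear.
Roadmap Readout: ends Tue 23:30 at or before Pricing Standup starts Wed 12:00 → clear.
Architecture Sync: ends Wed 12:00 at or before Pricing Standup starts Wed 12:00 → clear.
Pricing Check-in: starts Wed 16:30 at or after Pricing Standup ends Wed 12:30 → clear.
Compliance Briefing: starts Wed 17:00 at or after Pricing Standup ends Wed 12:30 → clear.
Hiring Standup: starts Thu 08:00 at or after Pricing Standup ends Wed 12:30 → clear.
Planning Review: starts Thu 16:30 at or after Pricing Standup ends Wed 12:30 → clear.
Vendor Session: starts Thu 18:00 at or after Pricing Standup ends Wed 12:30 → clear.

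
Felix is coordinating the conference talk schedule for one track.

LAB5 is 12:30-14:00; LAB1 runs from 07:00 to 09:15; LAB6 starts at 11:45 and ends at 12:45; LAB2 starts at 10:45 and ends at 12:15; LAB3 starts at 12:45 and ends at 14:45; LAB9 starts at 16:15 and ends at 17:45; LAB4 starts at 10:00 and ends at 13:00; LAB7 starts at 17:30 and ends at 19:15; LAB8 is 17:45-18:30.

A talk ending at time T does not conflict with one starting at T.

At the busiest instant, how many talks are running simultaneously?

Walk through starts and ends in time order (an end at T is processed before a start at T):
07:00 start LAB1 → 1
09:15 end LAB1 → 0
10:00 start LAB4 → 1
10:45 start LAB2 → 2
11:45 start LAB6 → 3
12:15 end LAB2 → 2
12:30 start LAB5 → 3
12:45 end LAB6 → 2
12:45 start LAB3 → 3
13:00 end LAB4 → 2
14:00 end LAB5 → 1
14:45 end LAB3 → 0
16:15 start LAB9 → 1
17:30 start LAB7 → 2
17:45 end LAB9 → 1
17:45 start LAB8 → 2
18:30 end LAB8 → 1
19:15 end LAB7 → 0
Peak is 3, at 11:45 (LAB2, LAB4, LAB6).

3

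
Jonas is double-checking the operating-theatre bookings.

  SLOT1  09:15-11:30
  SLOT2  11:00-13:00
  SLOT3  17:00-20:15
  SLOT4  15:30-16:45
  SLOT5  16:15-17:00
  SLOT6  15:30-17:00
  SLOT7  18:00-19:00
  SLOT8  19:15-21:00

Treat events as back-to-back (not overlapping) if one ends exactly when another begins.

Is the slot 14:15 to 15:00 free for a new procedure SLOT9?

Yes — the slot is free

SLOT1: ends 11:30 at or before SLOT9 starts 14:15 → clear.
SLOT2: ends 13:00 at or before SLOT9 starts 14:15 → clear.
SLOT4: starts 15:30 at or after SLOT9 ends 15:00 → clear.
SLOT6: starts 15:30 at or after SLOT9 ends 15:00 → clear.
SLOT5: starts 16:15 at or after SLOT9 ends 15:00 → clear.
SLOT3: starts 17:00 at or after SLOT9 ends 15:00 → clear.
SLOT7: starts 18:00 at or after SLOT9 ends 15:00 → clear.
SLOT8: starts 19:15 at or after SLOT9 ends 15:00 → clear.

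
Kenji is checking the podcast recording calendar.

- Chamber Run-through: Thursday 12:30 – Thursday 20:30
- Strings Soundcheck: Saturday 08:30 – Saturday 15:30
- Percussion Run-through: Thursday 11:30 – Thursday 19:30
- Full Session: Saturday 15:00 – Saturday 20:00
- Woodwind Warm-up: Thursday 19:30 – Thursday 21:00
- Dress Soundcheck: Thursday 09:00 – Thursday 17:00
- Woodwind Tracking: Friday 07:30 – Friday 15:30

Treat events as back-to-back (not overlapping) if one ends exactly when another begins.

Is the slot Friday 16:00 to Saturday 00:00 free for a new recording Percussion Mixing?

Yes — the slot is free

Dress Soundcheck: ends Thursday 17:00 at or before Percussion Mixing starts Friday 16:00 → clear.
Percussion Run-through: ends Thursday 19:30 at or before Percussion Mixing starts Friday 16:00 → clear.
Chamber Run-through: ends Thursday 20:30 at or before Percussion Mixing starts Friday 16:00 → clear.
Woodwind Warm-up: ends Thursday 21:00 at or before Percussion Mixing starts Friday 16:00 → clear.
Woodwind Tracking: ends Friday 15:30 at or before Percussion Mixing starts Friday 16:00 → clear.
Strings Soundcheck: starts Saturday 08:30 at or after Percussion Mixing ends Saturday 00:00 → clear.
Full Session: starts Saturday 15:00 at or after Percussion Mixing ends Saturday 00:00 → clear.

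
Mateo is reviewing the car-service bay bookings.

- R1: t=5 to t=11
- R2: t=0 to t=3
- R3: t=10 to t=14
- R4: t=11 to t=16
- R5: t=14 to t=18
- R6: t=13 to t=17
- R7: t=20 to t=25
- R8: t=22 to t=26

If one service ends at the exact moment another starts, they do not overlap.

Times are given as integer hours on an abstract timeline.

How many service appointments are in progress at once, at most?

Walk through starts and ends in time order (an end at T is processed before a start at T):
t=0 start R2 → 1
t=3 end R2 → 0
t=5 start R1 → 1
t=10 start R3 → 2
t=11 end R1 → 1
t=11 start R4 → 2
t=13 start R6 → 3
t=14 end R3 → 2
t=14 start R5 → 3
t=16 end R4 → 2
t=17 end R6 → 1
t=18 end R5 → 0
t=20 start R7 → 1
t=22 start R8 → 2
t=25 end R7 → 1
t=26 end R8 → 0
Peak is 3, at t=13 (R3, R4, R6).

3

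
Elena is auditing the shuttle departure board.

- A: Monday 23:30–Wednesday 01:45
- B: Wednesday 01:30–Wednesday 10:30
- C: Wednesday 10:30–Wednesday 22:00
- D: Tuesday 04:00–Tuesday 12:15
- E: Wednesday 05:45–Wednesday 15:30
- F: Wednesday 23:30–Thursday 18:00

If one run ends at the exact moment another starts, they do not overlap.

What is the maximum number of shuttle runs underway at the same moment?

Sweep the timeline, counting +1 at each start and −1 at each end (ends before starts at a tie):
Monday 23:30 start A → 1
Tuesday 04:00 start D → 2
Tuesday 12:15 end D → 1
Wednesday 01:30 start B → 2
Wednesday 01:45 end A → 1
Wednesday 05:45 start E → 2
Wednesday 10:30 end B → 1
Wednesday 10:30 start C → 2
Wednesday 15:30 end E → 1
Wednesday 22:00 end C → 0
Wednesday 23:30 start F → 1
Thursday 18:00 end F → 0
Peak is 2, at Tuesday 04:00 (A, D).

2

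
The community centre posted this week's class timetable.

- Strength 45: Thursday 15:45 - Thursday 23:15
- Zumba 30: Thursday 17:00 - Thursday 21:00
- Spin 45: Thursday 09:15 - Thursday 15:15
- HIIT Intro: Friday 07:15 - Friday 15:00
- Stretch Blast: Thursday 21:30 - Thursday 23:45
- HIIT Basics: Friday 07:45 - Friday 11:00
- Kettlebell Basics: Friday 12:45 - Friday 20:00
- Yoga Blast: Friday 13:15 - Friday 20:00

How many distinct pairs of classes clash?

Two intervals overlap when each starts before the other ends.
Sorted by start: Spin 45, Strength 45, Zumba 30, Stretch Blast, HIIT Intro, HIIT Basics, Kettlebell Basics, Yoga Blast.
Strength 45 starts after Spin 45 ends, so nothing later overlaps Spin 45 either.
Zumba 30 starts before Strength 45 ends → Strength 45 and Zumba 30 overlap.
Stretch Blast starts before Strength 45 ends → Strength 45 and Stretch Blast overlap.
HIIT Intro starts after Strength 45 ends, so nothing later overlaps Strength 45 either.
Stretch Blast starts after Zumba 30 ends, so nothing later overlaps Zumba 30 either.
HIIT Intro starts after Stretch Blast ends, so nothing later overlaps Stretch Blast either.
HIIT Basics starts before HIIT Intro ends → HIIT Intro and HIIT Basics overlap.
Kettlebell Basics starts before HIIT Intro ends → HIIT Intro and Kettlebell Basics overlap.
Yoga Blast starts before HIIT Intro ends → HIIT Intro and Yoga Blast overlap.
Kettlebell Basics starts after HIIT Basics ends, so nothing later overlaps HIIT Basics either.
Yoga Blast starts before Kettlebell Basics ends → Kettlebell Basics and Yoga Blast overlap.
Overlapping pairs: HIIT Basics & HIIT Intro, HIIT Intro & Kettlebell Basics, HIIT Intro & Yoga Blast, Kettlebell Basics & Yoga Blast, Strength 45 & Stretch Blast, Strength 45 & Zumba 30 — 6 in total.

6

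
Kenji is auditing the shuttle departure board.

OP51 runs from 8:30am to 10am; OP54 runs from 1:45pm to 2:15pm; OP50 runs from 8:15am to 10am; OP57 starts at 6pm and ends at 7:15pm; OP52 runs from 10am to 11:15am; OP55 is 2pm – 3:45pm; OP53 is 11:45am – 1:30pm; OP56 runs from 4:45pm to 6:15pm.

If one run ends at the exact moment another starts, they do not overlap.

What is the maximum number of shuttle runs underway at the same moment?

Walk through starts and ends in time order (an end at T is processed before a start at T):
8:15am start OP50 → 1
8:30am start OP51 → 2
10am end OP50 → 1
10am end OP51 → 0
10am start OP52 → 1
11:15am end OP52 → 0
11:45am start OP53 → 1
1:30pm end OP53 → 0
1:45pm start OP54 → 1
2pm start OP55 → 2
2:15pm end OP54 → 1
3:45pm end OP55 → 0
4:45pm start OP56 → 1
6pm start OP57 → 2
6:15pm end OP56 → 1
7:15pm end OP57 → 0
Peak is 2, at 8:30am (OP50, OP51).

2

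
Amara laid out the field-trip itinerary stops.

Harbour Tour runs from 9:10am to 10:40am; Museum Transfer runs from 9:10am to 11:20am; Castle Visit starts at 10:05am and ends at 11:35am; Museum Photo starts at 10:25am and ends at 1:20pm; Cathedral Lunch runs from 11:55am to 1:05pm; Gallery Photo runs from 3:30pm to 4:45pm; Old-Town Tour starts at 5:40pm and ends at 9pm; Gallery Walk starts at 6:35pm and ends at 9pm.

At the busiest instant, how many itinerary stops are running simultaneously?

Sort all start/end points and keep a running count:
9:10am start Harbour Tour → 1
9:10am start Museum Transfer → 2
10:05am start Castle Visit → 3
10:25am start Museum Photo → 4
10:40am end Harbour Tour → 3
11:20am end Museum Transfer → 2
11:35am end Castle Visit → 1
11:55am start Cathedral Lunch → 2
1:05pm end Cathedral Lunch → 1
1:20pm end Museum Photo → 0
3:30pm start Gallery Photo → 1
4:45pm end Gallery Photo → 0
5:40pm start Old-Town Tour → 1
6:35pm start Gallery Walk → 2
9pm end Gallery Walk → 1
9pm end Old-Town Tour → 0
Peak is 4, at 10:25am (Castle Visit, Harbour Tour, Museum Photo, Museum Transfer).

4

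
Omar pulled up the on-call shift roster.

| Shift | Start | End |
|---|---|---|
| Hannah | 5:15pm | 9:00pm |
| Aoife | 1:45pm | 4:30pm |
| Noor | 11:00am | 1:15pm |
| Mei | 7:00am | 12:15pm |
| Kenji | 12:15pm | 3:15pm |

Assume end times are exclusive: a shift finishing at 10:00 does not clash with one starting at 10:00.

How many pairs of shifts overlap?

3

Sorted by start: Mei, Noor, Kenji, Aoife, Hannah.
Noor starts before Mei ends → Mei and Noor overlap.
Kenji starts exactly when Mei ends (back-to-back, no overlap), so Mei has no further overlaps.
Kenji starts before Noor ends → Noor and Kenji overlap.
Aoife starts after Noor ends, so Noor has no further overlaps.
Aoife starts before Kenji ends → Kenji and Aoife overlap.
Hannah starts after Kenji ends.
Hannah starts after Aoife ends.
Overlapping pairs: Aoife & Kenji, Kenji & Noor, Mei & Noor — 3 in total.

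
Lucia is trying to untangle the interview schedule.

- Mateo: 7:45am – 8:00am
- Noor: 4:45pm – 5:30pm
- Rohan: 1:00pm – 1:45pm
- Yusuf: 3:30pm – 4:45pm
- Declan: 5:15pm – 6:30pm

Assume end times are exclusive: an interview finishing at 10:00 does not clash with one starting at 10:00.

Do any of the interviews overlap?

Sorted by start: Mateo, Rohan, Yusuf, Noor, Declan.
Rohan starts after Mateo ends, so nothing later overlaps Mateo either.
Yusuf starts after Rohan ends, so nothing later overlaps Rohan either.
Noor starts exactly when Yusuf ends (back-to-back, no overlap), so nothing later overlaps Yusuf either.
Declan starts before Noor ends → Noor and Declan overlap.
That's a conflict, so the schedule is not conflict-free.

Yes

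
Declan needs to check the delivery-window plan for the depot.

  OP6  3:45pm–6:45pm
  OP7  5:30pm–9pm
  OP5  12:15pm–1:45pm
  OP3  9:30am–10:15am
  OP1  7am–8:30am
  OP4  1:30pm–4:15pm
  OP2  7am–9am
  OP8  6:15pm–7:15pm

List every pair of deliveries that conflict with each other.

Sorted by start: OP1, OP2, OP3, OP5, OP4, OP6, OP7, OP8.
OP2 starts before OP1 ends → OP1 and OP2 overlap.
OP3 starts after OP1 ends, so OP1 has no further overlaps.
OP3 starts after OP2 ends, so OP2 has no further overlaps.
OP5 starts after OP3 ends, so OP3 has no further overlaps.
OP4 starts before OP5 ends → OP5 and OP4 overlap.
OP6 starts after OP5 ends, so OP5 has no further overlaps.
OP6 starts before OP4 ends → OP4 and OP6 overlap.
OP7 starts after OP4 ends, so OP4 has no further overlaps.
OP7 starts before OP6 ends → OP6 and OP7 overlap.
OP8 starts before OP6 ends → OP6 and OP8 overlap.
OP8 starts before OP7 ends → OP7 and OP8 overlap.

OP1 & OP2, OP4 & OP5, OP4 & OP6, OP6 & OP7, OP6 & OP8, OP7 & OP8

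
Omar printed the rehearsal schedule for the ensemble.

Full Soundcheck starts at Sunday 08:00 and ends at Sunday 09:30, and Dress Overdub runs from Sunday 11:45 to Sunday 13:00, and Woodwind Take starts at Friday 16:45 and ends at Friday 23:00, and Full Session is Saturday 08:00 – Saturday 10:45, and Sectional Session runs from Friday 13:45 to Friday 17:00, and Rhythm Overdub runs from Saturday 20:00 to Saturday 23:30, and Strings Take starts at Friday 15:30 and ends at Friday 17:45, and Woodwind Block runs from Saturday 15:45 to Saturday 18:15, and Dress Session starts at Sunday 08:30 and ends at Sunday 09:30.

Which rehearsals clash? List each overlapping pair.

Two intervals overlap when each starts before the other ends.
Sorted by start: Sectional Session, Strings Take, Woodwind Take, Full Session, Woodwind Block, Rhythm Overdub, Full Soundcheck, Dress Session, Dress Overdub.
Strings Take starts before Sectional Session ends → Sectional Session and Strings Take overlap.
Woodwind Take starts before Sectional Session ends → Sectional Session and Woodwind Take overlap.
Full Session starts after Sectional Session ends, so Sectional Session has no further overlaps.
Woodwind Take starts before Strings Take ends → Strings Take and Woodwind Take overlap.
Full Session starts after Strings Take ends, so Strings Take has no further overlaps.
Full Session starts after Woodwind Take ends, so Woodwind Take has no further overlaps.
Woodwind Block starts after Full Session ends, so Full Session has no further overlaps.
Rhythm Overdub starts after Woodwind Block ends, so Woodwind Block has no further overlaps.
Full Soundcheck starts after Rhythm Overdub ends, so Rhythm Overdub has no further overlaps.
Dress Session starts before Full Soundcheck ends → Full Soundcheck and Dress Session overlap.
Dress Overdub starts after Full Soundcheck ends.
Dress Overdub starts after Dress Session ends.

Dress Session & Full Soundcheck, Sectional Session & Strings Take, Sectional Session & Woodwind Take, Strings Take & Woodwind Take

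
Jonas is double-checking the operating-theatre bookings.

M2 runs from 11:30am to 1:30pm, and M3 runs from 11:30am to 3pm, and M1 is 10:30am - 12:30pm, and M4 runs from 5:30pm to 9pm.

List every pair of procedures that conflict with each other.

M1 & M2, M1 & M3, M2 & M3

Check each pair: they overlap iff neither finishes before the other starts.
Sorted by start: M1, M2, M3, M4.
M2 starts before M1 ends → M1 and M2 overlap.
M3 starts before M1 ends → M1 and M3 overlap.
M4 starts after M1 ends.
M3 starts before M2 ends → M2 and M3 overlap.
M4 starts after M2 ends.
M4 starts after M3 ends.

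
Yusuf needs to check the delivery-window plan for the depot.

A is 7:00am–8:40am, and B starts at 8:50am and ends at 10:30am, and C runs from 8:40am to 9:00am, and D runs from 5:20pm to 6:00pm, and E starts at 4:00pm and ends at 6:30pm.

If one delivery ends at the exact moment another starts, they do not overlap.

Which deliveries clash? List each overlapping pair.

B & C, D & E

Sorted by start: A, C, B, E, D.
C starts exactly when A ends (back-to-back, no overlap), so A has no further overlaps.
B starts before C ends → C and B overlap.
E starts after C ends, so C has no further overlaps.
E starts after B ends, so B has no further overlaps.
D starts before E ends → E and D overlap.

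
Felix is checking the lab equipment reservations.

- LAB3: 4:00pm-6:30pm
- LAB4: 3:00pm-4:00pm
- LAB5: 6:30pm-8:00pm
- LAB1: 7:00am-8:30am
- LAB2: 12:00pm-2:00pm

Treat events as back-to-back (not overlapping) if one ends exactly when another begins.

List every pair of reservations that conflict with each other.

Sorted by start: LAB1, LAB2, LAB4, LAB3, LAB5.
LAB2 starts after LAB1 ends; LAB1 is clear from here.
LAB4 starts after LAB2 ends; LAB2 is clear from here.
LAB3 starts exactly when LAB4 ends (back-to-back, no overlap); LAB4 is clear from here.
LAB5 starts exactly when LAB3 ends (back-to-back, no overlap).

none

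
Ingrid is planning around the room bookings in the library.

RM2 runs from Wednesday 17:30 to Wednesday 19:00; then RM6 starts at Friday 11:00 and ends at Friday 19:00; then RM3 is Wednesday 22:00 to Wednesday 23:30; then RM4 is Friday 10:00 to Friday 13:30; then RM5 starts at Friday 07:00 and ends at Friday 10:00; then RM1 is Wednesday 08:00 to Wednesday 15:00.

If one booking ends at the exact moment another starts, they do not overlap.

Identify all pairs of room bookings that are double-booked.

Check each pair: they overlap iff neither finishes before the other starts.
Sorted by start: RM1, RM2, RM3, RM5, RM4, RM6.
RM2 starts after RM1 ends — done with RM1.
RM3 starts after RM2 ends — done with RM2.
RM5 starts after RM3 ends — done with RM3.
RM4 starts exactly when RM5 ends (back-to-back, no overlap) — done with RM5.
RM6 starts before RM4 ends → RM4 and RM6 overlap.

RM4 & RM6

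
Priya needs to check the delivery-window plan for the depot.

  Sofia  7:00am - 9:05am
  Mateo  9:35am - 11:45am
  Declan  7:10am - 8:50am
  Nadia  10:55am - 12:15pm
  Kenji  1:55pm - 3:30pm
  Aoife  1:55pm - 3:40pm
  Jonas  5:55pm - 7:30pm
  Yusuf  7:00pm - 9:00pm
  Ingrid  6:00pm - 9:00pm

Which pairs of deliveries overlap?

Aoife & Kenji, Declan & Sofia, Ingrid & Jonas, Ingrid & Yusuf, Jonas & Yusuf, Mateo & Nadia

Check each pair: they overlap iff neither finishes before the other starts.
Sorted by start: Sofia, Declan, Mateo, Nadia, Kenji, Aoife, Jonas, Ingrid, Yusuf.
Declan starts before Sofia ends → Sofia and Declan overlap.
Mateo starts after Sofia ends, so Sofia has no further overlaps.
Mateo starts after Declan ends, so Declan has no further overlaps.
Nadia starts before Mateo ends → Mateo and Nadia overlap.
Kenji starts after Mateo ends, so Mateo has no further overlaps.
Kenji starts after Nadia ends, so Nadia has no further overlaps.
Aoife starts before Kenji ends → Kenji and Aoife overlap.
Jonas starts after Kenji ends, so Kenji has no further overlaps.
Jonas starts after Aoife ends, so Aoife has no further overlaps.
Ingrid starts before Jonas ends → Jonas and Ingrid overlap.
Yusuf starts before Jonas ends → Jonas and Yusuf overlap.
Yusuf starts before Ingrid ends → Ingrid and Yusuf overlap.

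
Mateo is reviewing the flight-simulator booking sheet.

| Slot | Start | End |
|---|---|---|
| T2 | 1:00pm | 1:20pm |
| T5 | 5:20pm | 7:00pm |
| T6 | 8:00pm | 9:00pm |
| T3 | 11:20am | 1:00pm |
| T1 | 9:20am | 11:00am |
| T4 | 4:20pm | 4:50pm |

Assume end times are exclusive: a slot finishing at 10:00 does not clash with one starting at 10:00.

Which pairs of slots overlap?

no conflicts

Sorted by start: T1, T3, T2, T4, T5, T6.
T3 starts after T1 ends, so T1 has no further overlaps.
T2 starts exactly when T3 ends (back-to-back, no overlap), so T3 has no further overlaps.
T4 starts after T2 ends, so T2 has no further overlaps.
T5 starts after T4 ends, so T4 has no further overlaps.
T6 starts after T5 ends.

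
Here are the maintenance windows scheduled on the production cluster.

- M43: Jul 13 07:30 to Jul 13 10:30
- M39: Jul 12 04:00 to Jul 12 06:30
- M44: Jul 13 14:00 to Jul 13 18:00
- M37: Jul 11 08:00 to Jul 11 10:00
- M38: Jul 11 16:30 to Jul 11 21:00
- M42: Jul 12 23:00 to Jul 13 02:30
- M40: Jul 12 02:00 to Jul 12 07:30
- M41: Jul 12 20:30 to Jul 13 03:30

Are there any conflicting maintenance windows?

Yes

Two intervals overlap when each starts before the other ends.
Sorted by start: M37, M38, M40, M39, M41, M42, M43, M44.
M38 starts after M37 ends, so M37 has no further overlaps.
M40 starts after M38 ends, so M38 has no further overlaps.
M39 starts before M40 ends → M40 and M39 overlap.
That's a conflict, so the schedule is not conflict-free.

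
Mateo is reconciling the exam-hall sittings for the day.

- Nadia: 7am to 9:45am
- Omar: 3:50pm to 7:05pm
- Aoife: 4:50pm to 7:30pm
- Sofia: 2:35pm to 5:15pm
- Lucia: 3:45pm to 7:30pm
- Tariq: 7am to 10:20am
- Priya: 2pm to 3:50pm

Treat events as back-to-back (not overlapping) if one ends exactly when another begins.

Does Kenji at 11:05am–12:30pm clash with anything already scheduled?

Tariq: ends 10:20am at or before Kenji starts 11:05am → clear.
Nadia: ends 9:45am at or before Kenji starts 11:05am → clear.
Priya: starts 2pm at or after Kenji ends 12:30pm → clear.
Sofia: starts 2:35pm at or after Kenji ends 12:30pm → clear.
Lucia: starts 3:45pm at or after Kenji ends 12:30pm → clear.
Omar: starts 3:50pm at or after Kenji ends 12:30pm → clear.
Aoife: starts 4:50pm at or after Kenji ends 12:30pm → clear.

No — it doesn't clash with anything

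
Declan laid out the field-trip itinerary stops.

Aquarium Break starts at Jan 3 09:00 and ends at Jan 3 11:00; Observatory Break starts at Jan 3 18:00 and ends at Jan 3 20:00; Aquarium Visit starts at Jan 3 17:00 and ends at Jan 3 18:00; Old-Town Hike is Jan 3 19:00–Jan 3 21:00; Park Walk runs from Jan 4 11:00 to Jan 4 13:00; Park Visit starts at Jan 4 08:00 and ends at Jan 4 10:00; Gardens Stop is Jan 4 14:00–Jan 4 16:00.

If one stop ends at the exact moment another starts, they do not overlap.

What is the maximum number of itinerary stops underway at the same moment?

Sort all start/end points and keep a running count:
Jan 3 09:00 start Aquarium Break → 1
Jan 3 11:00 end Aquarium Break → 0
Jan 3 17:00 start Aquarium Visit → 1
Jan 3 18:00 end Aquarium Visit → 0
Jan 3 18:00 start Observatory Break → 1
Jan 3 19:00 start Old-Town Hike → 2
Jan 3 20:00 end Observatory Break → 1
Jan 3 21:00 end Old-Town Hike → 0
Jan 4 08:00 start Park Visit → 1
Jan 4 10:00 end Park Visit → 0
Jan 4 11:00 start Park Walk → 1
Jan 4 13:00 end Park Walk → 0
Jan 4 14:00 start Gardens Stop → 1
Jan 4 16:00 end Gardens Stop → 0
Peak is 2, at Jan 3 19:00 (Observatory Break, Old-Town Hike).

2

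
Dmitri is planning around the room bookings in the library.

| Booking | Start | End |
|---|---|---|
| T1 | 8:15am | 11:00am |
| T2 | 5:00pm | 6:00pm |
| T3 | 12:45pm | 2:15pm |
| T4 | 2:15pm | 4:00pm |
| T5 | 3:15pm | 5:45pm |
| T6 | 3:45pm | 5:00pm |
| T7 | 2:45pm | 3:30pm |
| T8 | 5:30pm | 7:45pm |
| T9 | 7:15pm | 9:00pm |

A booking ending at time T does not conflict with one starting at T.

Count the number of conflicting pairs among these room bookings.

9

Two intervals overlap when each starts before the other ends.
Sorted by start: T1, T3, T4, T7, T5, T6, T2, T8, T9.
T3 starts after T1 ends, so nothing later overlaps T1 either.
T4 starts exactly when T3 ends (back-to-back, no overlap), so nothing later overlaps T3 either.
T7 starts before T4 ends → T4 and T7 overlap.
T5 starts before T4 ends → T4 and T5 overlap.
T6 starts before T4 ends → T4 and T6 overlap.
T2 starts after T4 ends, so nothing later overlaps T4 either.
T5 starts before T7 ends → T7 and T5 overlap.
T6 starts after T7 ends, so nothing later overlaps T7 either.
T6 starts before T5 ends → T5 and T6 overlap.
T2 starts before T5 ends → T5 and T2 overlap.
T8 starts before T5 ends → T5 and T8 overlap.
T9 starts after T5 ends.
T2 starts exactly when T6 ends (back-to-back, no overlap), so nothing later overlaps T6 either.
T8 starts before T2 ends → T2 and T8 overlap.
T9 starts after T2 ends.
T9 starts before T8 ends → T8 and T9 overlap.
Overlapping pairs: T2 & T5, T2 & T8, T4 & T5, T4 & T6, T4 & T7, T5 & T6, T5 & T7, T5 & T8, T8 & T9 — 9 in total.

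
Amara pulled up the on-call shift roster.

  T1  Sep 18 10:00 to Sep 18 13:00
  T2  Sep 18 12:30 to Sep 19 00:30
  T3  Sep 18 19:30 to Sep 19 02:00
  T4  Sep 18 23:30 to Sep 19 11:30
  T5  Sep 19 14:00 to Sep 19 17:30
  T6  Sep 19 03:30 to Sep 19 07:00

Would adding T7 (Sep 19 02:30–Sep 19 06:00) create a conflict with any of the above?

T1: ends Sep 18 13:00 at or before T7 starts Sep 19 02:30 → clear.
T2: ends Sep 19 00:30 at or before T7 starts Sep 19 02:30 → clear.
T3: ends Sep 19 02:00 at or before T7 starts Sep 19 02:30 → clear.
T4: starts Sep 18 23:30 before T7 ends Sep 19 06:00, and ends Sep 19 11:30 after T7 starts Sep 19 02:30 → overlap.
T6: starts Sep 19 03:30 before T7 ends Sep 19 06:00, and ends Sep 19 07:00 after T7 starts Sep 19 02:30 → overlap.
T5: starts Sep 19 14:00 at or after T7 ends Sep 19 06:00 → clear.
T7 overlaps T4, T6.

Yes — it overlaps T4, T6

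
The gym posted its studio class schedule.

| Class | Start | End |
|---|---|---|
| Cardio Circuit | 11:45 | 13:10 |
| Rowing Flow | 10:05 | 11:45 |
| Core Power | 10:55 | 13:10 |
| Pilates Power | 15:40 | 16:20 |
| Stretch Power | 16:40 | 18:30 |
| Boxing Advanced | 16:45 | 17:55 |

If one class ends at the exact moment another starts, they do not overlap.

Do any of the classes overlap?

Sorted by start: Rowing Flow, Core Power, Cardio Circuit, Pilates Power, Stretch Power, Boxing Advanced.
Core Power starts before Rowing Flow ends → Rowing Flow and Core Power overlap.
That's a conflict, so the schedule is not conflict-free.

Yes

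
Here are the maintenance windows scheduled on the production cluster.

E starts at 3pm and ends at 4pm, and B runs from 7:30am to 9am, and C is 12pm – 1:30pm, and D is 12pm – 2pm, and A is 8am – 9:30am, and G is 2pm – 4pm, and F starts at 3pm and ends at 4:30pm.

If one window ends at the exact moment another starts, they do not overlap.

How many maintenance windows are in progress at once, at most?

3

Walk through starts and ends in time order (an end at T is processed before a start at T):
7:30am start B → 1
8am start A → 2
9am end B → 1
9:30am end A → 0
12pm start C → 1
12pm start D → 2
1:30pm end C → 1
2pm end D → 0
2pm start G → 1
3pm start E → 2
3pm start F → 3
4pm end E → 2
4pm end G → 1
4:30pm end F → 0
Peak is 3, at 3pm (E, F, G).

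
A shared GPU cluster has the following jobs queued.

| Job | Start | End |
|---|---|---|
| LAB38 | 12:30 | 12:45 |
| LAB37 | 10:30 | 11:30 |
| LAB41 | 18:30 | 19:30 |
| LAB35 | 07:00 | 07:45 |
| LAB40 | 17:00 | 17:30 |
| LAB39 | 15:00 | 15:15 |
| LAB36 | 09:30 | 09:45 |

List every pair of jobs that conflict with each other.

no conflicts

Sorted by start: LAB35, LAB36, LAB37, LAB38, LAB39, LAB40, LAB41.
LAB36 starts after LAB35 ends — done with LAB35.
LAB37 starts after LAB36 ends — done with LAB36.
LAB38 starts after LAB37 ends — done with LAB37.
LAB39 starts after LAB38 ends — done with LAB38.
LAB40 starts after LAB39 ends — done with LAB39.
LAB41 starts after LAB40 ends.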